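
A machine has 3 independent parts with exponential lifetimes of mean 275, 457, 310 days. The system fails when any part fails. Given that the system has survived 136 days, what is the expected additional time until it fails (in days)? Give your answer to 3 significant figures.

First-failure rate Σλ = 1/275 + 1/457 + 1/310 = 0.00905035.
By memorylessness the expected residual is 1/Σλ = 110.493 days, regardless of the 136 already elapsed.

110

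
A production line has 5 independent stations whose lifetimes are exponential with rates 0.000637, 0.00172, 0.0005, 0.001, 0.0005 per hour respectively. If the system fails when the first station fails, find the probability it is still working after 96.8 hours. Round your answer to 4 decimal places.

The time to first failure is exponential with rate Σλ = 0.000637 + 0.00172 + 0.0005 + 0.001 + 0.0005 = 0.004357.
P(min > 96.8) = e^(−0.004357·96.8) = e^(−0.42176) ≈ 0.6559.

0.6559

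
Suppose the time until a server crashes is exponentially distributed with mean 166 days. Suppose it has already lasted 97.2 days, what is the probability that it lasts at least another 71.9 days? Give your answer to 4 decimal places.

The rate is λ = 1/166 = 0.0060241 per day.
The exponential is memoryless, so the remaining time is again Exp(λ): the condition X > 97.2 is irrelevant.
P(X > 71.9) = e^(−0.43313) ≈ 0.6485.

0.6485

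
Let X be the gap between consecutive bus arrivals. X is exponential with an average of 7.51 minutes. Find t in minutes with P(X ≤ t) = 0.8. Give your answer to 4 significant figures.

12.09

The rate is λ = 1/7.51 = 0.133156 per minute.
Set 1 − e^(−λt) = 0.8, so t = −ln(0.2)/λ = 1.6094/0.133156 ≈ 12.0869 minutes.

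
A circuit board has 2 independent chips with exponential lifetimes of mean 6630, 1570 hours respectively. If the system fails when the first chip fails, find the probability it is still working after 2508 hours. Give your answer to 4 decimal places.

The first failure time is exponential with rate Σλ_i = 1/6630 + 1/1570 = 0.000787772 per hour.
P(min > 2508) = e^(−0.000787772·2508) = e^(−1.9757) ≈ 0.1387.

0.1387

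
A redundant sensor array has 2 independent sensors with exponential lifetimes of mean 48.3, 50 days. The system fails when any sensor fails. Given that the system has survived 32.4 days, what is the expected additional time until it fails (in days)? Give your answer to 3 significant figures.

24.6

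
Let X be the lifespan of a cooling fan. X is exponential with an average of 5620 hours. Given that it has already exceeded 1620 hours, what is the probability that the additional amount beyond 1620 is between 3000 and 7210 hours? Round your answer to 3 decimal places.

0.309

The rate is λ = 1/5620 = 0.000177936 per hour.
Memoryless: the residual past 1620 is again Exp(λ).
P(3000 < residual < 7210) = e^(−λ·3000) − e^(−λ·7210) = 0.58637 − 0.27723 ≈ 0.309.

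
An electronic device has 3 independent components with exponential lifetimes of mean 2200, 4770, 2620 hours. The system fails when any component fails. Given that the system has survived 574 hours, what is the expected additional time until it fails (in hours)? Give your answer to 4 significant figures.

First-failure rate Σλ = 1/2200 + 1/4770 + 1/2620 = 0.00104587.
By memorylessness the expected residual is 1/Σλ = 956.143 hours, regardless of the 574 already elapsed.

956.1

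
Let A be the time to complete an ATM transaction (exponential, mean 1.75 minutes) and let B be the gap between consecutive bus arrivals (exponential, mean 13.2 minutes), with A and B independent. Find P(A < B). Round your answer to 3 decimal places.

λ_1 = 1/1.75 = 0.571429, λ_2 = 1/13.2 = 0.0757576.
For independent exponentials, P(A < B) = λ_1/(λ_1+λ_2) = 0.571429/0.647186 ≈ 0.883.

0.883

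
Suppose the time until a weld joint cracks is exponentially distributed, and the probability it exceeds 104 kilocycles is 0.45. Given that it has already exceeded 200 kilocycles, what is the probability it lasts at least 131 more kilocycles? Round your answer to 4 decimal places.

From e^(−λ·104) = 0.45, λ = −ln(0.45)/104 = 0.00767796.
Memoryless: P(X > 200+131 | X > 200) = P(X > 131) = e^(−0.00767796·131) ≈ 0.3657.

0.3657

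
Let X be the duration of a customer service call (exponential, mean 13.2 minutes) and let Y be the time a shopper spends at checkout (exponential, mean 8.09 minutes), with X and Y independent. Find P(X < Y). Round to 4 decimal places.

0.3800

λ_1 = 1/13.2 = 0.0757576, λ_2 = 1/8.09 = 0.123609.
For independent exponentials, P(X < Y) = λ_1/(λ_1+λ_2) = 0.0757576/0.199367 ≈ 0.3800.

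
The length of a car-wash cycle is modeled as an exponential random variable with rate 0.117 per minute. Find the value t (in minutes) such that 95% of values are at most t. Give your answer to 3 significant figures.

Set 1 − e^(−λt) = 0.95, so t = −ln(0.05)/λ = 2.9957/0.117 ≈ 25.6045 minutes.

25.6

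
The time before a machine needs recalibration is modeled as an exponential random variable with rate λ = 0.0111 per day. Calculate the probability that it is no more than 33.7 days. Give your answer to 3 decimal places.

P(X ≤ 33.7) = 1 − e^(−λ·33.7) = 1 − e^(−0.37407) ≈ 0.312.

0.312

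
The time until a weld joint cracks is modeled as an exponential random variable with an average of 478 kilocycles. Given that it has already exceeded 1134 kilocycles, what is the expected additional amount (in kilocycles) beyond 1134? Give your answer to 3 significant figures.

The rate is λ = 1/478 = 0.00209205 per kilocycle.
By memorylessness, the remaining amount past any threshold is again Exp(λ) with mean 1/λ = 478 kilocycles.

478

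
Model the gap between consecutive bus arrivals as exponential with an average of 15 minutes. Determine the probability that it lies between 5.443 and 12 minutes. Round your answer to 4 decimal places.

0.2464

The rate is λ = 1/15 = 0.0666667 per minute.
P(5.443 < X < 12) = e^(−λ·5.443) − e^(−λ·12) = 0.69568 − 0.44933 ≈ 0.2464.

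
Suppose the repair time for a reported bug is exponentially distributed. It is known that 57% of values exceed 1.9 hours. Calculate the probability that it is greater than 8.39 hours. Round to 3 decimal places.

0.084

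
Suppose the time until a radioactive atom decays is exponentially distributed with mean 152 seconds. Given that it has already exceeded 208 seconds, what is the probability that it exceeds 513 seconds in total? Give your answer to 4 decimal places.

The rate is λ = 1/152 = 0.00657895 per second.
By the memoryless property, P(X > 208+305 | X > 208) = P(X > 305).
P(X > 305) = e^(−2.0066) ≈ 0.1344.

0.1344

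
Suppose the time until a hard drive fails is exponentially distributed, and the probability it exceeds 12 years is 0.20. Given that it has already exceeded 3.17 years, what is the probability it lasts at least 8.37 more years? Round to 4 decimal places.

From e^(−λ·12) = 0.20, λ = −ln(0.20)/12 = 0.13412.
Memoryless: P(X > 3.17+8.37 | X > 3.17) = P(X > 8.37) = e^(−0.13412·8.37) ≈ 0.3254.

0.3254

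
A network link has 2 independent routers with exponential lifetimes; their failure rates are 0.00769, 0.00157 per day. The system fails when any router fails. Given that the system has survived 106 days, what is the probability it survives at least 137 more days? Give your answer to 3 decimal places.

Time to first failure ~ Exp(Σλ) with Σλ = 0.00926.
By memorylessness, P(T > 106+137 | T > 106) = P(T > 137) = e^(−0.00926·137) ≈ 0.281.

0.281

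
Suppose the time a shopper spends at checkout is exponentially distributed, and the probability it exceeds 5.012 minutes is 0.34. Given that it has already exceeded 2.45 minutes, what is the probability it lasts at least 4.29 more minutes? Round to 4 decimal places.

0.3972

From e^(−λ·5.012) = 0.34, λ = −ln(0.34)/5.012 = 0.215245.
Memoryless: P(X > 2.45+4.29 | X > 2.45) = P(X > 4.29) = e^(−0.215245·4.29) ≈ 0.3972.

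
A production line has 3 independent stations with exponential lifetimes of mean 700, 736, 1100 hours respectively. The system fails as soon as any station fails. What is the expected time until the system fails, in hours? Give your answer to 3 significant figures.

271

The first failure time is exponential with rate Σλ_i = 1/700 + 1/736 + 1/1100 = 0.00369636 per hour.
E[min] = 1/Σλ = 1/0.00369636 = 270.537 hours.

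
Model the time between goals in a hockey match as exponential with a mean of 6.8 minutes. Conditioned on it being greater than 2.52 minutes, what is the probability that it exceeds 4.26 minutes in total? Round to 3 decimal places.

0.774

The rate is λ = 1/6.8 = 0.147059 per minute.
The exponential is memoryless, so the remaining time is again Exp(λ): the condition X > 2.52 is irrelevant.
P(X > 1.74) = e^(−0.25588) ≈ 0.774.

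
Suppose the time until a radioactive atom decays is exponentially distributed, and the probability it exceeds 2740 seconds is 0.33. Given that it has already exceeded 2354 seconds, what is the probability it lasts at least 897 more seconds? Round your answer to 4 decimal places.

0.6956

From e^(−λ·2740) = 0.33, λ = −ln(0.33)/2740 = 0.000404621.
Memoryless: P(X > 2354+897 | X > 2354) = P(X > 897) = e^(−0.000404621·897) ≈ 0.6956.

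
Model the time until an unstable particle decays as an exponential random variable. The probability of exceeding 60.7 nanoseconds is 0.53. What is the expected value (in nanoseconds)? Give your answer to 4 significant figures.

e^(−λ·60.7) = 0.53 ⇒ λ = −ln(0.53)/60.7 = 0.0104593.
Mean = 1/λ = 95.6089 nanoseconds.

95.61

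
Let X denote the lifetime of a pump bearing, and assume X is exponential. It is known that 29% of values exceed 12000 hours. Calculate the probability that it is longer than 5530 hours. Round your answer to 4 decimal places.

e^(−λ·12000) = 0.29 ⇒ λ = −ln(0.29)/12000 = 0.000103156.
P(X > 5530) = e^(−0.000103156·5530) = e^(−0.57045) ≈ 0.5653.

0.5653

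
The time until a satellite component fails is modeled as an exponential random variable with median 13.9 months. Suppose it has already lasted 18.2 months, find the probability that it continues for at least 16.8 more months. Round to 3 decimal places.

For an exponential, median = ln(2)/λ, so λ = ln 2 / 13.9 = 0.0498667 per month.
P(X > s+t | X > s) = e^(−λ(s+t))/e^(−λs) = e^(−λt), independent of s = 18.2.
P(X > 16.8) = e^(−0.83776) ≈ 0.433.

0.433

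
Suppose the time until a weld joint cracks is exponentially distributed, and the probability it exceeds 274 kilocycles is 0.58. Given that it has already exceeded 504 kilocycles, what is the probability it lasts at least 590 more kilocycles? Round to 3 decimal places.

From e^(−λ·274) = 0.58, λ = −ln(0.58)/274 = 0.00198806.
Memoryless: P(X > 504+590 | X > 504) = P(X > 590) = e^(−0.00198806·590) ≈ 0.309.

0.309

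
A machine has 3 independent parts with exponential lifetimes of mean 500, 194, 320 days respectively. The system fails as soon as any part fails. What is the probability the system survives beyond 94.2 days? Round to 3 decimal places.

The first failure time is exponential with rate Σλ_i = 1/500 + 1/194 + 1/320 = 0.0102796 per day.
P(min > 94.2) = e^(−0.0102796·94.2) = e^(−0.96834) ≈ 0.380.

0.380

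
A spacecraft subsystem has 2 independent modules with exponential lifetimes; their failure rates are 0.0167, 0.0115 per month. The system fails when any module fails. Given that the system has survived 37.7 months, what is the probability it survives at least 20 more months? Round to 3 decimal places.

0.569

Time to first failure ~ Exp(Σλ) with Σλ = 0.0282.
By memorylessness, P(T > 37.7+20 | T > 37.7) = P(T > 20) = e^(−0.0282·20) ≈ 0.569.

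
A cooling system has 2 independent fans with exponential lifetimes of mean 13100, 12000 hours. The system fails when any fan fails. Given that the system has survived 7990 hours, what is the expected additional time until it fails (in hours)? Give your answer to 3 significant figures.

6260

First-failure rate Σλ = 1/13100 + 1/12000 = 0.000159669.
By memorylessness the expected residual is 1/Σλ = 6262.95 hours, regardless of the 7990 already elapsed.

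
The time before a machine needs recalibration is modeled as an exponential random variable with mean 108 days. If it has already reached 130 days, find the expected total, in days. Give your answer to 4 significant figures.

The rate is λ = 1/108 = 0.00925926 per day.
By memorylessness, E[X | X > 130] = 130 + 1/λ = 130 + 108 = 238 days.

238.0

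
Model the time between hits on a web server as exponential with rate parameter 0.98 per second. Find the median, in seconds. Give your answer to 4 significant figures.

0.7073

Set 1 − e^(−λt) = 0.5, so t = −ln(0.5)/λ = 0.69315/0.98 ≈ 0.707293 seconds.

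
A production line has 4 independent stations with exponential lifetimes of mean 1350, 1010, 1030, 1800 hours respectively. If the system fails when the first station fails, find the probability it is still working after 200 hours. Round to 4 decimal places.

0.5213

The first failure time is exponential with rate Σλ_i = 1/1350 + 1/1010 + 1/1030 + 1/1800 = 0.00325727 per hour.
P(min > 200) = e^(−0.00325727·200) = e^(−0.65145) ≈ 0.5213.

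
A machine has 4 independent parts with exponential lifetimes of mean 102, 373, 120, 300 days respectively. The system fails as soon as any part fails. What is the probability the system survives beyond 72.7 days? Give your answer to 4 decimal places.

0.1728

The first failure time is exponential with rate Σλ_i = 1/102 + 1/373 + 1/120 + 1/300 = 0.0241516 per day.
P(min > 72.7) = e^(−0.0241516·72.7) = e^(−1.7558) ≈ 0.1728.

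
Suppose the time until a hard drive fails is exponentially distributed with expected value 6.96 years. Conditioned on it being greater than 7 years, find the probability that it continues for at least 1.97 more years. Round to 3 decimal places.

0.753

The rate is λ = 1/6.96 = 0.143678 per year.
By the memoryless property, P(X > 7+1.97 | X > 7) = P(X > 1.97).
P(X > 1.97) = e^(−0.28305) ≈ 0.753.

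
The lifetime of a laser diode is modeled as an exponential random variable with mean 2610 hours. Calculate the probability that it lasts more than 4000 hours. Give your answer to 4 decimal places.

0.2160

The rate is λ = 1/2610 = 0.000383142 per hour.
P(X > 4000) = e^(−λ·4000) = e^(−1.5326) ≈ 0.2160.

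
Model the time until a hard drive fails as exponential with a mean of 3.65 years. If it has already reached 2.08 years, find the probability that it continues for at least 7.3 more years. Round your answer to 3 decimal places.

The rate is λ = 1/3.65 = 0.273973 per year.
By the memoryless property, P(X > 2.08+7.3 | X > 2.08) = P(X > 7.3).
P(X > 7.3) = e^(−2) ≈ 0.135.

0.135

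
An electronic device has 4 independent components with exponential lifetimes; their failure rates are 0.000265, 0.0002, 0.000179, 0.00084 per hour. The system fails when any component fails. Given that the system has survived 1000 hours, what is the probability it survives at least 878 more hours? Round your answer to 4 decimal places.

Time to first failure ~ Exp(Σλ) with Σλ = 0.001484.
By memorylessness, P(T > 1000+878 | T > 1000) = P(T > 878) = e^(−0.001484·878) ≈ 0.2717.

0.2717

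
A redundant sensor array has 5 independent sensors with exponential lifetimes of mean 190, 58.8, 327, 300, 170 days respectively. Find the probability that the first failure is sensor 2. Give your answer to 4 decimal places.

0.4923

Rates: λ_i = 1/mean_i → 0.00526316, 0.0170068, 0.0030581, 0.00333333, 0.00588235; Σλ = 0.0345438.
P(sensor 2 first) = λ_2/Σλ = 0.0170068/0.0345438 ≈ 0.4923.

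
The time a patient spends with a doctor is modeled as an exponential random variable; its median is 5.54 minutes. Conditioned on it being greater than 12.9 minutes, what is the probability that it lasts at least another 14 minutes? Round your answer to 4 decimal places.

0.1735

For an exponential, median = ln(2)/λ, so λ = ln 2 / 5.54 = 0.125117 per minute.
The exponential is memoryless, so the remaining time is again Exp(λ): the condition X > 12.9 is irrelevant.
P(X > 14) = e^(−1.7516) ≈ 0.1735.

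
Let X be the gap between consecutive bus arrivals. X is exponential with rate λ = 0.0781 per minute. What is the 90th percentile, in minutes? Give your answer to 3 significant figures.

29.5

Set 1 − e^(−λt) = 0.9, so t = −ln(0.1)/λ = 2.3026/0.0781 ≈ 29.4825 minutes.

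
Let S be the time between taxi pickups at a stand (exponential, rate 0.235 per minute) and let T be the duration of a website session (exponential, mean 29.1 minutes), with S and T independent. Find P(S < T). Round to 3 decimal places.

0.872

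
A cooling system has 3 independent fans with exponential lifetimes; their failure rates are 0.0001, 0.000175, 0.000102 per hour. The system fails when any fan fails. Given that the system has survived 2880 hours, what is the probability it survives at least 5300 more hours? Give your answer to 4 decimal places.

Time to first failure ~ Exp(Σλ) with Σλ = 0.000377.
By memorylessness, P(T > 2880+5300 | T > 2880) = P(T > 5300) = e^(−0.000377·5300) ≈ 0.1356.

0.1356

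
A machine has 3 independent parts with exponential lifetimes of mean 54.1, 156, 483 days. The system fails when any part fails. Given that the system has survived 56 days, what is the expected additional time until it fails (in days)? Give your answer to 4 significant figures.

First-failure rate Σλ = 1/54.1 + 1/156 + 1/483 = 0.0269649.
By memorylessness the expected residual is 1/Σλ = 37.0852 days, regardless of the 56 already elapsed.

37.09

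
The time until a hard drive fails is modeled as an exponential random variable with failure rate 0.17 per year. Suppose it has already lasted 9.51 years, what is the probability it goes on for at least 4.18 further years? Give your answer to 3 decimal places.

0.491

P(X > s+t | X > s) = e^(−λ(s+t))/e^(−λs) = e^(−λt), independent of s = 9.51.
P(X > 4.18) = e^(−0.7106) ≈ 0.491.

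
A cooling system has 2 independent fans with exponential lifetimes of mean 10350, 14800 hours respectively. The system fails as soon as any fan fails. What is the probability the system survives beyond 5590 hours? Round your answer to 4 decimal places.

0.3994

The first failure time is exponential with rate Σλ_i = 1/10350 + 1/14800 = 0.000164186 per hour.
P(min > 5590) = e^(−0.000164186·5590) = e^(−0.9178) ≈ 0.3994.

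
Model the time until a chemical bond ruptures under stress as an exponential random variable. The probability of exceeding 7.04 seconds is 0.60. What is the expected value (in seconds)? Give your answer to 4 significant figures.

13.78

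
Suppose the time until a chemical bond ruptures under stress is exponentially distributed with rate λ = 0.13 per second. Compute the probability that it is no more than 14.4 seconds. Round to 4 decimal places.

P(X ≤ 14.4) = 1 − e^(−λ·14.4) = 1 − e^(−1.872) ≈ 0.8462.

0.8462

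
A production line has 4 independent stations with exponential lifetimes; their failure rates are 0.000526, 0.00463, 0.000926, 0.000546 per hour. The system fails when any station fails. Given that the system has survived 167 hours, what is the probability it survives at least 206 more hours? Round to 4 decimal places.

Time to first failure ~ Exp(Σλ) with Σλ = 0.006628.
By memorylessness, P(T > 167+206 | T > 167) = P(T > 206) = e^(−0.006628·206) ≈ 0.2553.

0.2553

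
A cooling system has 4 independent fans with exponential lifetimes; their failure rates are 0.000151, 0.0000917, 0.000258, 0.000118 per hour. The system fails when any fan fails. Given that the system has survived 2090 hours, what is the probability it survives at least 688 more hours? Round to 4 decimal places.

Time to first failure ~ Exp(Σλ) with Σλ = 0.0006187.
By memorylessness, P(T > 2090+688 | T > 2090) = P(T > 688) = e^(−0.0006187·688) ≈ 0.6533.

0.6533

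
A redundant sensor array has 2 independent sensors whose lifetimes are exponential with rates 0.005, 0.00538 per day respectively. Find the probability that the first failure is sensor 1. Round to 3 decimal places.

The time to first failure is exponential with rate Σλ = 0.005 + 0.00538 = 0.01038.
P(sensor 1 first) = λ_1/Σλ = 0.005/0.01038 ≈ 0.482.

0.482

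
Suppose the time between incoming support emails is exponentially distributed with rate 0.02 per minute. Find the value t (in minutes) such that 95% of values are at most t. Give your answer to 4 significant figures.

Set 1 − e^(−λt) = 0.95, so t = −ln(0.05)/λ = 2.9957/0.02 ≈ 149.787 minutes.

149.8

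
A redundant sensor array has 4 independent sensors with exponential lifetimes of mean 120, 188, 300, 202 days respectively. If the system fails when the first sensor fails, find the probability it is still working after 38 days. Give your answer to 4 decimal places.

0.4345

The first failure time is exponential with rate Σλ_i = 1/120 + 1/188 + 1/300 + 1/202 = 0.0219363 per day.
P(min > 38) = e^(−0.0219363·38) = e^(−0.83358) ≈ 0.4345.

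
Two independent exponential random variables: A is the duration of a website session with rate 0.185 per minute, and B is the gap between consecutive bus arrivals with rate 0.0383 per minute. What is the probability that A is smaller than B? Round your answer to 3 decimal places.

0.828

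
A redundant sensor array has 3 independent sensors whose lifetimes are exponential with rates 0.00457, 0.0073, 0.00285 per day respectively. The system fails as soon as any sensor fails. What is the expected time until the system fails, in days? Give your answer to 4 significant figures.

The time to first failure is exponential with rate Σλ = 0.00457 + 0.0073 + 0.00285 = 0.01472.
E[min] = 1/Σλ = 1/0.01472 = 67.9348 days.

67.93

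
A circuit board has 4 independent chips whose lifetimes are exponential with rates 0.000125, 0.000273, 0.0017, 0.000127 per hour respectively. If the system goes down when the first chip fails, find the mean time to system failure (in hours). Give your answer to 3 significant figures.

The time to first failure is exponential with rate Σλ = 0.000125 + 0.000273 + 0.0017 + 0.000127 = 0.002225.
E[min] = 1/Σλ = 1/0.002225 = 449.438 hours.

449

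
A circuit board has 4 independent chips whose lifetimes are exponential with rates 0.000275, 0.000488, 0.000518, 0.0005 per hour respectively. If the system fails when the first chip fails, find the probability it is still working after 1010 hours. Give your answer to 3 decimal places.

0.165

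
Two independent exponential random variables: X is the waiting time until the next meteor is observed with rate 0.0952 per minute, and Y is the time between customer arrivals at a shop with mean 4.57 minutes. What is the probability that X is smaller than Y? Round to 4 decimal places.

0.3032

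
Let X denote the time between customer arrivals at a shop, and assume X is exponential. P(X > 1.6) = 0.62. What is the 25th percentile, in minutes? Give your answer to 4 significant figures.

0.9629

e^(−λ·1.6) = 0.62 ⇒ λ = −ln(0.62)/1.6 = 0.298772.
25th percentile: 1 − e^(−λt) = 0.25, t = −ln(0.75)/λ = 0.96288 minutes.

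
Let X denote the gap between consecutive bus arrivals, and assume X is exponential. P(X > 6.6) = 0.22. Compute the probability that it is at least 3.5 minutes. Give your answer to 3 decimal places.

e^(−λ·6.6) = 0.22 ⇒ λ = −ln(0.22)/6.6 = 0.229413.
P(X > 3.5) = e^(−0.229413·3.5) = e^(−0.80295) ≈ 0.448.

0.448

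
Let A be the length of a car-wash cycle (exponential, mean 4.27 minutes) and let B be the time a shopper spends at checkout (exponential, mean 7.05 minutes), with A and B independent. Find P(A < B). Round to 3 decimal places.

λ_1 = 1/4.27 = 0.234192, λ_2 = 1/7.05 = 0.141844.
For independent exponentials, P(A < B) = λ_1/(λ_1+λ_2) = 0.234192/0.376036 ≈ 0.623.

0.623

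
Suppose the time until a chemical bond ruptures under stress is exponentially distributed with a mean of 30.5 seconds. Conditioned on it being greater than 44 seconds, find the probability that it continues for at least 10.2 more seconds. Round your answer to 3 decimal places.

0.716

The rate is λ = 1/30.5 = 0.0327869 per second.
The exponential is memoryless, so the remaining time is again Exp(λ): the condition X > 44 is irrelevant.
P(X > 10.2) = e^(−0.33443) ≈ 0.716.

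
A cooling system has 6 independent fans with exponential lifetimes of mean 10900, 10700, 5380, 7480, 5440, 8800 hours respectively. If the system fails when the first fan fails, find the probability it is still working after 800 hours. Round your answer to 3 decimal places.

The first failure time is exponential with rate Σλ_i = 1/10900 + 1/10700 + 1/5380 + 1/7480 + 1/5440 + 1/8800 = 0.000802224 per hour.
P(min > 800) = e^(−0.000802224·800) = e^(−0.64178) ≈ 0.526.

0.526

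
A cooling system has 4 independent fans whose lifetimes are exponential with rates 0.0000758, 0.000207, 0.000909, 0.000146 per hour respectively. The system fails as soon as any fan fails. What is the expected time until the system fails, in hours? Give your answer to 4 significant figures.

747.5

The time to first failure is exponential with rate Σλ = 0.0000758 + 0.000207 + 0.000909 + 0.000146 = 0.0013378.
E[min] = 1/Σλ = 1/0.0013378 = 747.496 hours.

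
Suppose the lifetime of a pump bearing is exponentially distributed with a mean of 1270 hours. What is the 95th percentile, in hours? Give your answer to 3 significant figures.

The rate is λ = 1/1270 = 0.000787402 per hour.
Set 1 − e^(−λt) = 0.95, so t = −ln(0.05)/λ = 2.9957/0.000787402 ≈ 3804.58 hours.

3800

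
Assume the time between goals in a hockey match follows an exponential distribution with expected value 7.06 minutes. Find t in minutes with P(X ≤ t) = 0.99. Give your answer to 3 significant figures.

32.5

The rate is λ = 1/7.06 = 0.141643 per minute.
Set 1 − e^(−λt) = 0.99, so t = −ln(0.01)/λ = 4.6052/0.141643 ≈ 32.5125 minutes.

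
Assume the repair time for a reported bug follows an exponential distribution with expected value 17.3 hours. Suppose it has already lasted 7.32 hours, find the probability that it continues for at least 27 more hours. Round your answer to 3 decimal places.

The rate is λ = 1/17.3 = 0.0578035 per hour.
The exponential is memoryless, so the remaining time is again Exp(λ): the condition X > 7.32 is irrelevant.
P(X > 27) = e^(−1.5607) ≈ 0.210.

0.210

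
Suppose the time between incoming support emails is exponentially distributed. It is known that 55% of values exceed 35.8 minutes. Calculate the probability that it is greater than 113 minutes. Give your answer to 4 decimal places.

0.1515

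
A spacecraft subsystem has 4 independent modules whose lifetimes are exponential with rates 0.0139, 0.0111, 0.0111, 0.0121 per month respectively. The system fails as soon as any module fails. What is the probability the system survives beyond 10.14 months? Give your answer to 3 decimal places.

0.613

The time to first failure is exponential with rate Σλ = 0.0139 + 0.0111 + 0.0111 + 0.0121 = 0.0482.
P(min > 10.14) = e^(−0.0482·10.14) = e^(−0.48875) ≈ 0.613.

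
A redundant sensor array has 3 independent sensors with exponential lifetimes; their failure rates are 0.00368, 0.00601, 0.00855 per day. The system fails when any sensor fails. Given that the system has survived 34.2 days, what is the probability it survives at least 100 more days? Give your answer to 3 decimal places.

0.161

Time to first failure ~ Exp(Σλ) with Σλ = 0.01824.
By memorylessness, P(T > 34.2+100 | T > 34.2) = P(T > 100) = e^(−0.01824·100) ≈ 0.161.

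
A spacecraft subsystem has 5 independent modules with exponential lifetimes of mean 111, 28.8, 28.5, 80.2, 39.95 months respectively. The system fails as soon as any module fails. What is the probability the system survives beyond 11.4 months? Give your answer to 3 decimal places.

The first failure time is exponential with rate Σλ_i = 1/111 + 1/28.8 + 1/28.5 + 1/80.2 + 1/39.95 = 0.116319 per month.
P(min > 11.4) = e^(−0.116319·11.4) = e^(−1.326) ≈ 0.266.

0.266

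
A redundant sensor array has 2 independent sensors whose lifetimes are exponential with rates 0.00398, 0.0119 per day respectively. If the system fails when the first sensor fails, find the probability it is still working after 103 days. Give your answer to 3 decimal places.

The time to first failure is exponential with rate Σλ = 0.00398 + 0.0119 = 0.01588.
P(min > 103) = e^(−0.01588·103) = e^(−1.6356) ≈ 0.195.

0.195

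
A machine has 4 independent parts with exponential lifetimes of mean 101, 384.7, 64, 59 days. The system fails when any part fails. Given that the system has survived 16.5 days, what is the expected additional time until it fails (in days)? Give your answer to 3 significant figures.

First-failure rate Σλ = 1/101 + 1/384.7 + 1/64 + 1/59 = 0.0450746.
By memorylessness the expected residual is 1/Σλ = 22.1855 days, regardless of the 16.5 already elapsed.

22.2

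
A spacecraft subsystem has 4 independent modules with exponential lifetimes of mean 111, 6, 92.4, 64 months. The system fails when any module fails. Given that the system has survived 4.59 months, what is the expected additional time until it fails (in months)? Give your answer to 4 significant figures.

First-failure rate Σλ = 1/111 + 1/6 + 1/92.4 + 1/64 = 0.202123.
By memorylessness the expected residual is 1/Σλ = 4.94748 months, regardless of the 4.59 already elapsed.

4.947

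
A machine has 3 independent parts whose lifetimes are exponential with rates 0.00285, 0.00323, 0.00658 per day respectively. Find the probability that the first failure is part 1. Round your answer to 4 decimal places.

0.2251

The time to first failure is exponential with rate Σλ = 0.00285 + 0.00323 + 0.00658 = 0.01266.
P(part 1 first) = λ_1/Σλ = 0.00285/0.01266 ≈ 0.2251.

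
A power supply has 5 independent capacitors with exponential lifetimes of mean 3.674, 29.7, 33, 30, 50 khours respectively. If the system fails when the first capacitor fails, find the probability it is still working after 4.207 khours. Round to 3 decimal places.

0.194

The first failure time is exponential with rate Σλ_i = 1/3.674 + 1/29.7 + 1/33 + 1/30 + 1/50 = 0.389489 per khour.
P(min > 4.207) = e^(−0.389489·4.207) = e^(−1.6386) ≈ 0.194.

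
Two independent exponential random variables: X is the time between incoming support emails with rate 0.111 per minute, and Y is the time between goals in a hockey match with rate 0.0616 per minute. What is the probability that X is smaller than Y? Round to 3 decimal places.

0.643

λ_1 = 0.111, λ_2 = 0.0616.
For independent exponentials, P(X < Y) = λ_1/(λ_1+λ_2) = 0.111/0.1726 ≈ 0.643.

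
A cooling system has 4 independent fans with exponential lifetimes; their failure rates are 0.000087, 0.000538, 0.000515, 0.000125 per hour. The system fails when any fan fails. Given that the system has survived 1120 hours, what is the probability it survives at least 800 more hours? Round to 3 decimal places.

0.363

Time to first failure ~ Exp(Σλ) with Σλ = 0.001265.
By memorylessness, P(T > 1120+800 | T > 1120) = P(T > 800) = e^(−0.001265·800) ≈ 0.363.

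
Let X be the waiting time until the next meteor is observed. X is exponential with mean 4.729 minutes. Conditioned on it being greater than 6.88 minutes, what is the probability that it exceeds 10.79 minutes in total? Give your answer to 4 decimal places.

0.4374

The rate is λ = 1/4.729 = 0.211461 per minute.
The exponential is memoryless, so the remaining time is again Exp(λ): the condition X > 6.88 is irrelevant.
P(X > 3.91) = e^(−0.82681) ≈ 0.4374.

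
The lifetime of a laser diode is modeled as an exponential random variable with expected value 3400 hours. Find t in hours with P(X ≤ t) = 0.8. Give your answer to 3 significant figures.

The rate is λ = 1/3400 = 0.000294118 per hour.
Set 1 − e^(−λt) = 0.8, so t = −ln(0.2)/λ = 1.6094/0.000294118 ≈ 5472.09 hours.

5470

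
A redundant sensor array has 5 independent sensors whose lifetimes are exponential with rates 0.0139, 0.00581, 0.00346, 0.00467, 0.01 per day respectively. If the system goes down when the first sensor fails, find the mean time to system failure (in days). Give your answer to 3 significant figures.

26.4

The time to first failure is exponential with rate Σλ = 0.0139 + 0.00581 + 0.00346 + 0.00467 + 0.01 = 0.03784.
E[min] = 1/Σλ = 1/0.03784 = 26.4271 days.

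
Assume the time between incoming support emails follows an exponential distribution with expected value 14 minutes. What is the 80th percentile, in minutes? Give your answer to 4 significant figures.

22.53

The rate is λ = 1/14 = 0.0714286 per minute.
Set 1 − e^(−λt) = 0.8, so t = −ln(0.2)/λ = 1.6094/0.0714286 ≈ 22.5321 minutes.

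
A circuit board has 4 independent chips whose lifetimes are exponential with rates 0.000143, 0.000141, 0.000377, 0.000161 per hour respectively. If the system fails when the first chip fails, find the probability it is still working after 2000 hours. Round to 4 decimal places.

The time to first failure is exponential with rate Σλ = 0.000143 + 0.000141 + 0.000377 + 0.000161 = 0.000822.
P(min > 2000) = e^(−0.000822·2000) = e^(−1.644) ≈ 0.1932.

0.1932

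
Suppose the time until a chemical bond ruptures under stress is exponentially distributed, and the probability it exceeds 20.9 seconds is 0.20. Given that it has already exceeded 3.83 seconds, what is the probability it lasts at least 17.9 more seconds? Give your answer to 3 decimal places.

From e^(−λ·20.9) = 0.20, λ = −ln(0.20)/20.9 = 0.0770066.
Memoryless: P(X > 3.83+17.9 | X > 3.83) = P(X > 17.9) = e^(−0.0770066·17.9) ≈ 0.252.

0.252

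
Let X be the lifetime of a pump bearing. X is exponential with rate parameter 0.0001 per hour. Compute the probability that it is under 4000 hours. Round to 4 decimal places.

0.3297

P(X ≤ 4000) = 1 − e^(−λ·4000) = 1 − e^(−0.4) ≈ 0.3297.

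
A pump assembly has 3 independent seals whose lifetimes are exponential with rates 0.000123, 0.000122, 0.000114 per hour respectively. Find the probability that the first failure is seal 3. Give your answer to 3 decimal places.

0.318

The time to first failure is exponential with rate Σλ = 0.000123 + 0.000122 + 0.000114 = 0.000359.
P(seal 3 first) = λ_3/Σλ = 0.000114/0.000359 ≈ 0.318.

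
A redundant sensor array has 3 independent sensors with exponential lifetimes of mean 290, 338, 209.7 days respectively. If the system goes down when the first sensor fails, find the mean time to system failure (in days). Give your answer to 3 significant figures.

89.5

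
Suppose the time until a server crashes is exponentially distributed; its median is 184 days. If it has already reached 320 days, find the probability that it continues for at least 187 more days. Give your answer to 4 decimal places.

0.4944

For an exponential, median = ln(2)/λ, so λ = ln 2 / 184 = 0.0037671 per day.
The exponential is memoryless, so the remaining time is again Exp(λ): the condition X > 320 is irrelevant.
P(X > 187) = e^(−0.70445) ≈ 0.4944.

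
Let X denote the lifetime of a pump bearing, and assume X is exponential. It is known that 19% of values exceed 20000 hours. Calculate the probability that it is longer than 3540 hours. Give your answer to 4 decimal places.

0.7453

e^(−λ·20000) = 0.19 ⇒ λ = −ln(0.19)/20000 = 0.0000830366.
P(X > 3540) = e^(−0.0000830366·3540) = e^(−0.29395) ≈ 0.7453.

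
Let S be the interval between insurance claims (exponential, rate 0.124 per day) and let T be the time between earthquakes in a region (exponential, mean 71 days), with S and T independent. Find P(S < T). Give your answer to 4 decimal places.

0.8980

λ_1 = 0.124, λ_2 = 1/71 = 0.0140845.
For independent exponentials, P(S < T) = λ_1/(λ_1+λ_2) = 0.124/0.138085 ≈ 0.8980.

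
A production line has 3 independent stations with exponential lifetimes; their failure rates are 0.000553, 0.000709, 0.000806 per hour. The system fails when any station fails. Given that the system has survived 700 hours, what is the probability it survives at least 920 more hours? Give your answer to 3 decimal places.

0.149

Time to first failure ~ Exp(Σλ) with Σλ = 0.002068.
By memorylessness, P(T > 700+920 | T > 700) = P(T > 920) = e^(−0.002068·920) ≈ 0.149.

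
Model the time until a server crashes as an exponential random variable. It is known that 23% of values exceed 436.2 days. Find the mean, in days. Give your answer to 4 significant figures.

296.8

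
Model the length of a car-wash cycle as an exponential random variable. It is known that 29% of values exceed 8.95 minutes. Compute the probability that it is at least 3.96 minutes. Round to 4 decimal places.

e^(−λ·8.95) = 0.29 ⇒ λ = −ln(0.29)/8.95 = 0.13831.
P(X > 3.96) = e^(−0.13831·3.96) = e^(−0.54771) ≈ 0.5783.

0.5783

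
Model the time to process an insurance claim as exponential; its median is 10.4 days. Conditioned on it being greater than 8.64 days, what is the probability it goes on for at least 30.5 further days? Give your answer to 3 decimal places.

0.131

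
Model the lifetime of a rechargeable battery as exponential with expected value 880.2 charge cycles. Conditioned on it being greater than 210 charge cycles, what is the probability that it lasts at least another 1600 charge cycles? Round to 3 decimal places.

0.162

The rate is λ = 1/880.2 = 0.00113611 per charge cycle.
By the memoryless property, P(X > 210+1600 | X > 210) = P(X > 1600).
P(X > 1600) = e^(−1.8178) ≈ 0.162.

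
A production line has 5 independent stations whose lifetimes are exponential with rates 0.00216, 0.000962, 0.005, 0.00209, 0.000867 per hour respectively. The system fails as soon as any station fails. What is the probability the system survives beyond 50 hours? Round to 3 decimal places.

0.575

The time to first failure is exponential with rate Σλ = 0.00216 + 0.000962 + 0.005 + 0.00209 + 0.000867 = 0.011079.
P(min > 50) = e^(−0.011079·50) = e^(−0.55395) ≈ 0.575.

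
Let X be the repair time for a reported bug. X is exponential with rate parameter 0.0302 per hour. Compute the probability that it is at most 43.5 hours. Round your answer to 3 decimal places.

P(X ≤ 43.5) = 1 − e^(−λ·43.5) = 1 − e^(−1.3137) ≈ 0.731.

0.731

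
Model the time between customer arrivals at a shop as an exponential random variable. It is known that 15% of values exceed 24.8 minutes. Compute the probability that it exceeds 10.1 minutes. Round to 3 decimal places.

0.462

e^(−λ·24.8) = 0.15 ⇒ λ = −ln(0.15)/24.8 = 0.0764968.
P(X > 10.1) = e^(−0.0764968·10.1) = e^(−0.77262) ≈ 0.462.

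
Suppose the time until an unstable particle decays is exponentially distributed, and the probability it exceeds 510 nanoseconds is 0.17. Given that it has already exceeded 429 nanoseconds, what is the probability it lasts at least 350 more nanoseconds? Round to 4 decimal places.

From e^(−λ·510) = 0.17, λ = −ln(0.17)/510 = 0.00347443.
Memoryless: P(X > 429+350 | X > 429) = P(X > 350) = e^(−0.00347443·350) ≈ 0.2964.

0.2964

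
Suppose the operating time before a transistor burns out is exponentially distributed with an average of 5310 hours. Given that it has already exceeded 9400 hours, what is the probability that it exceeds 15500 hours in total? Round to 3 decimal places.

0.317

The rate is λ = 1/5310 = 0.000188324 per hour.
By the memoryless property, P(X > 9400+6100 | X > 9400) = P(X > 6100).
P(X > 6100) = e^(−1.1488) ≈ 0.317.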